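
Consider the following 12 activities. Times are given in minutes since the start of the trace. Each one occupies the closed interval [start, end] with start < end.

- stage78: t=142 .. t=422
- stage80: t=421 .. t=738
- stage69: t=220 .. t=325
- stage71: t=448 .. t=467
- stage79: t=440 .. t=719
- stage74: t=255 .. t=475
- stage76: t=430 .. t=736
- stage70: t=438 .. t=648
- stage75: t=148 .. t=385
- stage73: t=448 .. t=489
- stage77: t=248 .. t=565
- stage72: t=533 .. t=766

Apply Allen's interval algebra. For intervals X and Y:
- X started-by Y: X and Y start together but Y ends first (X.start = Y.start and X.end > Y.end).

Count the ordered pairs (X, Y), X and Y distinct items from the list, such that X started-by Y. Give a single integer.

Checking all 132 ordered pairs for relation 'started-by'; matching pairs in alphabetical order:
(stage73, stage71): stage73 started-by stage71 ✓
Count: 1.

1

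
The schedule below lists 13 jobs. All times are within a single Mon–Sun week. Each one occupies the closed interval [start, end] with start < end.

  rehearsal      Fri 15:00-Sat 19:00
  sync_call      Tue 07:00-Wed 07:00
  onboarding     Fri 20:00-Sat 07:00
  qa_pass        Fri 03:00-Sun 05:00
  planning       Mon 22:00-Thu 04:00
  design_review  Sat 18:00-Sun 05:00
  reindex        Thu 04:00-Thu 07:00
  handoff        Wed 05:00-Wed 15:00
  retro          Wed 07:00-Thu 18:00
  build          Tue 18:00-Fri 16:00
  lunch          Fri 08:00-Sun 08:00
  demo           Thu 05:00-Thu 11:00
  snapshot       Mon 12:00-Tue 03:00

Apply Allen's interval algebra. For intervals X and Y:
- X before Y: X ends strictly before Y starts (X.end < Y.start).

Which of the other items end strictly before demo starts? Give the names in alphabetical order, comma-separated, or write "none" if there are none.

Target demo = [Thu 05:00, Thu 11:00].
build [Tue 18:00, Fri 16:00] → contains → no.
design_review [Sat 18:00, Sun 05:00] → after → no.
handoff [Wed 05:00, Wed 15:00] → before → yes.
lunch [Fri 08:00, Sun 08:00] → after → no.
onboarding [Fri 20:00, Sat 07:00] → after → no.
planning [Mon 22:00, Thu 04:00] → before → yes.
qa_pass [Fri 03:00, Sun 05:00] → after → no.
rehearsal [Fri 15:00, Sat 19:00] → after → no.
reindex [Thu 04:00, Thu 07:00] → overlaps → no.
retro [Wed 07:00, Thu 18:00] → contains → no.
snapshot [Mon 12:00, Tue 03:00] → before → yes.
sync_call [Tue 07:00, Wed 07:00] → before → yes.
Result: handoff, planning, snapshot, sync_call.

handoff, planning, snapshot, sync_call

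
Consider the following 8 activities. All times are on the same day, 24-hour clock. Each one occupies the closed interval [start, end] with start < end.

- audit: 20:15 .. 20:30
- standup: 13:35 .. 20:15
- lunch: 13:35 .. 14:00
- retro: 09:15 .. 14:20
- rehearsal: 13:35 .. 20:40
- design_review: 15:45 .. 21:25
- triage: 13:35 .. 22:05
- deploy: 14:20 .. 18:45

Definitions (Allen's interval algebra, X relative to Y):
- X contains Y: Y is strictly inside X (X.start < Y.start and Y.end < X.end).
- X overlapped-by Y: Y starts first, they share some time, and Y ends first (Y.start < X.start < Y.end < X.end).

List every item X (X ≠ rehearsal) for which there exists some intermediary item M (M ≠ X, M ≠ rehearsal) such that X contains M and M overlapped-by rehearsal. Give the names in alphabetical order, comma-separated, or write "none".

triage

Target rehearsal = [13:35, 20:40].
Intermediaries M with M overlapped-by rehearsal: design_review.
Via design_review — items with X contains design_review: triage.
Union: triage.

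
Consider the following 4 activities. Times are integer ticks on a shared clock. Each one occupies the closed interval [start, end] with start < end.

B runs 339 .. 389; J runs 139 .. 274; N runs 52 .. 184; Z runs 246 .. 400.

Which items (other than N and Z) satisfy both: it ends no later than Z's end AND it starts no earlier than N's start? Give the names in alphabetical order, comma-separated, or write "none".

B, J

Conditions: its end is no later than Z's end (X.end <= 400) AND its start is no earlier than N's start (X.start >= 52).
B: end 389 <= 400? ✓; start 339 >= 52? ✓ → yes.
J: end 274 <= 400? ✓; start 139 >= 52? ✓ → yes.
Result: B, J.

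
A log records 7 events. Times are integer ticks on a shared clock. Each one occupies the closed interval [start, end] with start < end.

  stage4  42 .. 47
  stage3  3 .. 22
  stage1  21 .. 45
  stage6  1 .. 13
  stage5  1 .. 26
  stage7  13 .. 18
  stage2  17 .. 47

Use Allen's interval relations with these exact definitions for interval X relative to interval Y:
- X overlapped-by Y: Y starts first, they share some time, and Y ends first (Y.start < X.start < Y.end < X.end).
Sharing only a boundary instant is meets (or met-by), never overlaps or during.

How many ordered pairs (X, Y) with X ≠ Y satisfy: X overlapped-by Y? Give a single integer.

7

Checking all 42 ordered pairs for relation 'overlapped-by'; matching pairs in alphabetical order:
(stage1, stage3): stage1 overlapped-by stage3 ✓
(stage1, stage5): stage1 overlapped-by stage5 ✓
(stage2, stage3): stage2 overlapped-by stage3 ✓
(stage2, stage5): stage2 overlapped-by stage5 ✓
(stage2, stage7): stage2 overlapped-by stage7 ✓
(stage3, stage6): stage3 overlapped-by stage6 ✓
(stage4, stage1): stage4 overlapped-by stage1 ✓
Count: 7.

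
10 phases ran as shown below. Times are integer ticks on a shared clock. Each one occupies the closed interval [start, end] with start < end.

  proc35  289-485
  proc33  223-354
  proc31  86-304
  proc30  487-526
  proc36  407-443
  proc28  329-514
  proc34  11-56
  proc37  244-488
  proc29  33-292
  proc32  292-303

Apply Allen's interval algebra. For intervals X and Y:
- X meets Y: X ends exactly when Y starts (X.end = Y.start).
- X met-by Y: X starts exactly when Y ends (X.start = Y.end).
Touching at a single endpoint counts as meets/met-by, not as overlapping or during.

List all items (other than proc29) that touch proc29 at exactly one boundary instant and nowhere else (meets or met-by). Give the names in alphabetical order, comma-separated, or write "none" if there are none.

proc32

Target proc29 = [33, 292].
proc28 [329, 514] → after → no.
proc30 [487, 526] → after → no.
proc31 [86, 304] → overlapped-by → no.
proc32 [292, 303] → met-by → yes.
proc33 [223, 354] → overlapped-by → no.
proc34 [11, 56] → overlaps → no.
proc35 [289, 485] → overlapped-by → no.
proc36 [407, 443] → after → no.
proc37 [244, 488] → overlapped-by → no.
Result: proc32.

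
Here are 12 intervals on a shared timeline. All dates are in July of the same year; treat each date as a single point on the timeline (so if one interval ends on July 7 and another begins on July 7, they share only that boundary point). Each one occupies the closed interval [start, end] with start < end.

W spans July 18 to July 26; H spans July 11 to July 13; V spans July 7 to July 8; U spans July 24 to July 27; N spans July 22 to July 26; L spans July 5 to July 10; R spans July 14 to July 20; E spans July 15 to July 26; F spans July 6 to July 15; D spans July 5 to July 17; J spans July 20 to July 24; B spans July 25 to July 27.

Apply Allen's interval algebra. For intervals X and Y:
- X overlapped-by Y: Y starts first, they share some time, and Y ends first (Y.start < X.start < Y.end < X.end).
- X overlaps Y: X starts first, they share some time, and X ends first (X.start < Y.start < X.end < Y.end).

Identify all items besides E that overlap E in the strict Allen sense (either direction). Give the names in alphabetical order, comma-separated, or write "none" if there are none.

Target E = [July 15, July 26].
B [July 25, July 27] → overlapped-by → yes.
D [July 5, July 17] → overlaps → yes.
F [July 6, July 15] → meets → no.
H [July 11, July 13] → before → no.
J [July 20, July 24] → during → no.
L [July 5, July 10] → before → no.
N [July 22, July 26] → finishes → no.
R [July 14, July 20] → overlaps → yes.
U [July 24, July 27] → overlapped-by → yes.
V [July 7, July 8] → before → no.
W [July 18, July 26] → finishes → no.
Result: B, D, R, U.

B, D, R, U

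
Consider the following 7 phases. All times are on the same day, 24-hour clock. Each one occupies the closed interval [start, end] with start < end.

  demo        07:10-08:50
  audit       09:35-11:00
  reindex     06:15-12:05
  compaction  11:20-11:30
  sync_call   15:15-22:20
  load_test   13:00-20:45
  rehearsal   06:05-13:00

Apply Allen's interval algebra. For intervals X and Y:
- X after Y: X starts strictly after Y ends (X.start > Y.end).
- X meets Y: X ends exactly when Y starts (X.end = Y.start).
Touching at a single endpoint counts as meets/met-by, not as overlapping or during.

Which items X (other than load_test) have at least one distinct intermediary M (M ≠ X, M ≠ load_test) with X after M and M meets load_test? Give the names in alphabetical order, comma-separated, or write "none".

sync_call

Target load_test = [13:00, 20:45].
Intermediaries M with M meets load_test: rehearsal.
Via rehearsal — items with X after rehearsal: sync_call.
Union: sync_call.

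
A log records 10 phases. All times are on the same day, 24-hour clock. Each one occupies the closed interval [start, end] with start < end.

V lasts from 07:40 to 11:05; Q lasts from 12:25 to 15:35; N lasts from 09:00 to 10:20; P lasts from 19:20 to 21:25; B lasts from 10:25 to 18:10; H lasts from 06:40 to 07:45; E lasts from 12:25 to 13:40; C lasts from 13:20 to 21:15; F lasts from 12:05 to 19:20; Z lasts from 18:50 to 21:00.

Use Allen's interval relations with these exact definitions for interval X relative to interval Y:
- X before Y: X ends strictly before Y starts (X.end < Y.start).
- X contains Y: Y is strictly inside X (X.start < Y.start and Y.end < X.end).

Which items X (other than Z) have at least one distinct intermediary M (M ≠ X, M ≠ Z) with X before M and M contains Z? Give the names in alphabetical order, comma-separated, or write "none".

Target Z = [18:50, 21:00].
Intermediaries M with M contains Z: C.
Via C — items with X before C: H, N, V.
Union: H, N, V.

H, N, V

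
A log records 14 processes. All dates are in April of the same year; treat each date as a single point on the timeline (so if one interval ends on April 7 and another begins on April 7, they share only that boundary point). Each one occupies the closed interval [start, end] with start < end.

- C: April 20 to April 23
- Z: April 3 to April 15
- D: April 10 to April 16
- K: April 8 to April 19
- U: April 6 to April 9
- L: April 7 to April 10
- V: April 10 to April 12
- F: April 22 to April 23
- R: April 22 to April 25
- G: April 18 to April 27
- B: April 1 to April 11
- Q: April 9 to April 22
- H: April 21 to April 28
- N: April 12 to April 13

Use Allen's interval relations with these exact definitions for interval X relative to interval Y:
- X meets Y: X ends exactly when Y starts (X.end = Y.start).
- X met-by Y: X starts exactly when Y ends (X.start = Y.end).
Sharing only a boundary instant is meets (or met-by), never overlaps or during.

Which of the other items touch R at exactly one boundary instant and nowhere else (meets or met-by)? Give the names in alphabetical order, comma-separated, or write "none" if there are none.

Target R = [April 22, April 25].
B [April 1, April 11] → before → no.
C [April 20, April 23] → overlaps → no.
D [April 10, April 16] → before → no.
F [April 22, April 23] → starts → no.
G [April 18, April 27] → contains → no.
H [April 21, April 28] → contains → no.
K [April 8, April 19] → before → no.
L [April 7, April 10] → before → no.
N [April 12, April 13] → before → no.
Q [April 9, April 22] → meets → yes.
U [April 6, April 9] → before → no.
V [April 10, April 12] → before → no.
Z [April 3, April 15] → before → no.
Result: Q.

Q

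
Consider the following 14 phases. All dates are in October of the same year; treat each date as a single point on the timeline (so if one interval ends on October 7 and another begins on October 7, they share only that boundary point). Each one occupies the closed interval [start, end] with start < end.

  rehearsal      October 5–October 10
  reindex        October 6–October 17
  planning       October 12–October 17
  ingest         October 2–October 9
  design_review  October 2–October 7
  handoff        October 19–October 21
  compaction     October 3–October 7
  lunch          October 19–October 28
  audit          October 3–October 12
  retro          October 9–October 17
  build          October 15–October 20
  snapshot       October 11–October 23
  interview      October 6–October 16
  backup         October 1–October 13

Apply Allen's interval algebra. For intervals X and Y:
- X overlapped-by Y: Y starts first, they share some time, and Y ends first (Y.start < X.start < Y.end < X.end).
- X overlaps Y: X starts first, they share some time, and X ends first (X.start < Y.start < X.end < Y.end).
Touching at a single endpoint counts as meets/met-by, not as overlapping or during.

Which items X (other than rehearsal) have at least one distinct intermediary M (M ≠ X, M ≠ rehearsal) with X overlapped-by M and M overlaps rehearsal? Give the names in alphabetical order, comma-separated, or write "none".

audit, interview, reindex

Target rehearsal = [October 5, October 10].
Intermediaries M with M overlaps rehearsal: compaction, design_review, ingest.
Via compaction — items with X overlapped-by compaction: interview, reindex.
Via design_review — items with X overlapped-by design_review: audit, interview, reindex.
Via ingest — items with X overlapped-by ingest: audit, interview, reindex.
Union: audit, interview, reindex.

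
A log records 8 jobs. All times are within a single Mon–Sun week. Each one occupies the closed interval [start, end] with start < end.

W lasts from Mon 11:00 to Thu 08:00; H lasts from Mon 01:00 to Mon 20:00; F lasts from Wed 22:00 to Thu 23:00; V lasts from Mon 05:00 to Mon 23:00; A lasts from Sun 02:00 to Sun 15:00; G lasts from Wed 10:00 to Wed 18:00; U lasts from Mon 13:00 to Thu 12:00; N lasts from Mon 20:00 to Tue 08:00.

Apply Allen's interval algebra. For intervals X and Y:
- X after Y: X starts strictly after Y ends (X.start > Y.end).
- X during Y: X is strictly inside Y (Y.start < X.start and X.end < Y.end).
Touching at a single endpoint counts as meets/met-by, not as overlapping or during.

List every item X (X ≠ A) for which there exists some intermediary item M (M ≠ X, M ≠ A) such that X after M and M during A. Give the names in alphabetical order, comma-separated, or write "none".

Target A = [Sun 02:00, Sun 15:00].
Intermediaries M with M during A: none.
Union: none.

none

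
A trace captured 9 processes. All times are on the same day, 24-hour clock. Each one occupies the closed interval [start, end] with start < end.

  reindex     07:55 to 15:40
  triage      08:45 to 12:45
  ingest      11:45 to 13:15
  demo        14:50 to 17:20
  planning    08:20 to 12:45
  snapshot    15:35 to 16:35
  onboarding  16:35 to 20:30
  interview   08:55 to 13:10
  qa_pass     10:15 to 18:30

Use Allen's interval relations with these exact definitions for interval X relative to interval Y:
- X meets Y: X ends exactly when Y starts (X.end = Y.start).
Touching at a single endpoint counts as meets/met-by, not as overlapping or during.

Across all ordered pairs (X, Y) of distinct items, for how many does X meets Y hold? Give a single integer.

1

Checking all 72 ordered pairs for relation 'meets'; matching pairs in alphabetical order:
(snapshot, onboarding): snapshot meets onboarding ✓
Count: 1.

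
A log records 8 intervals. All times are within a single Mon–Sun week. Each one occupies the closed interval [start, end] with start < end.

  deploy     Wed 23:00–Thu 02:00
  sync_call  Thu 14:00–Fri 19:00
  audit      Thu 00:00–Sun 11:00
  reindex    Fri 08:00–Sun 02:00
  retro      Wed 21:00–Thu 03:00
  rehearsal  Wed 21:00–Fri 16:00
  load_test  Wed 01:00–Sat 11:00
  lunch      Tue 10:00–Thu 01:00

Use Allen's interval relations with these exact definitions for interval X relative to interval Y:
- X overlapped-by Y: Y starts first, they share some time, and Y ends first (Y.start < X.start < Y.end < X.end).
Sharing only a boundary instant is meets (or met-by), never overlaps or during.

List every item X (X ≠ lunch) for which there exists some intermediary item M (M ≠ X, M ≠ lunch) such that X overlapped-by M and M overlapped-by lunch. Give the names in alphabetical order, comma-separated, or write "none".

Target lunch = [Tue 10:00, Thu 01:00].
Intermediaries M with M overlapped-by lunch: audit, deploy, load_test, rehearsal, retro.
Via audit — items with X overlapped-by audit: none.
Via deploy — items with X overlapped-by deploy: audit.
Via load_test — items with X overlapped-by load_test: audit, reindex.
Via rehearsal — items with X overlapped-by rehearsal: audit, reindex, sync_call.
Via retro — items with X overlapped-by retro: audit.
Union: audit, reindex, sync_call.

audit, reindex, sync_call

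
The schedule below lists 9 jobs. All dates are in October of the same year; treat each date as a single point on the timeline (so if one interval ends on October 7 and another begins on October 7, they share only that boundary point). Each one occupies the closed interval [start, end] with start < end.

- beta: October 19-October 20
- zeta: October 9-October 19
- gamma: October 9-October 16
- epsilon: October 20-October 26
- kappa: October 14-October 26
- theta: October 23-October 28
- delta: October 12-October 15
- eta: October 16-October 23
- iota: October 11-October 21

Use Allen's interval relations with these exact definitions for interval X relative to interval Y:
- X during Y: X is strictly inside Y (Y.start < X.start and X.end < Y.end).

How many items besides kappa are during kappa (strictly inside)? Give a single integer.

2

Target kappa = [October 14, October 26].
beta [October 19, October 20] → during → counts.
delta [October 12, October 15] → overlaps → no.
epsilon [October 20, October 26] → finishes → no.
eta [October 16, October 23] → during → counts.
gamma [October 9, October 16] → overlaps → no.
iota [October 11, October 21] → overlaps → no.
theta [October 23, October 28] → overlapped-by → no.
zeta [October 9, October 19] → overlaps → no.
Total: 2.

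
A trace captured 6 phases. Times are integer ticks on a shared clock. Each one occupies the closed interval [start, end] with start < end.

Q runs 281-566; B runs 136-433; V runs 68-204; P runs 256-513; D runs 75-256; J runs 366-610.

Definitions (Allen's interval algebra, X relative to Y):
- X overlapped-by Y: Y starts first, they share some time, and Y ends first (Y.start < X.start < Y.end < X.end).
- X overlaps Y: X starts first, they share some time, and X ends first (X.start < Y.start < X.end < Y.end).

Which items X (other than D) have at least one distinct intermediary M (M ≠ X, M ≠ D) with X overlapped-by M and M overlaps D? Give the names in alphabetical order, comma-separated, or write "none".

Target D = [75, 256].
Intermediaries M with M overlaps D: V.
Via V — items with X overlapped-by V: B.
Union: B.

B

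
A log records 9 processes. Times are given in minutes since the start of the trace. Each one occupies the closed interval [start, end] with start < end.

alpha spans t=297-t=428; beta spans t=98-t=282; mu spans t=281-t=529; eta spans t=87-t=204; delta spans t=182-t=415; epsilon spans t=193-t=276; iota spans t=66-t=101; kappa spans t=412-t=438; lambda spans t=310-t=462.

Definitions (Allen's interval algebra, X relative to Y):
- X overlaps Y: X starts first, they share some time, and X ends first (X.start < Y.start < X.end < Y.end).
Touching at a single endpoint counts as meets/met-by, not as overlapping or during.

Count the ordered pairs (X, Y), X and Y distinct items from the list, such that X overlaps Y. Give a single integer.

Checking all 72 ordered pairs for relation 'overlaps'; matching pairs in alphabetical order:
(alpha, kappa): alpha overlaps kappa ✓
(alpha, lambda): alpha overlaps lambda ✓
(beta, delta): beta overlaps delta ✓
(beta, mu): beta overlaps mu ✓
(delta, alpha): delta overlaps alpha ✓
(delta, kappa): delta overlaps kappa ✓
(delta, lambda): delta overlaps lambda ✓
(delta, mu): delta overlaps mu ✓
(eta, beta): eta overlaps beta ✓
(eta, delta): eta overlaps delta ✓
(eta, epsilon): eta overlaps epsilon ✓
(iota, beta): iota overlaps beta ✓
(iota, eta): iota overlaps eta ✓
Count: 13.

13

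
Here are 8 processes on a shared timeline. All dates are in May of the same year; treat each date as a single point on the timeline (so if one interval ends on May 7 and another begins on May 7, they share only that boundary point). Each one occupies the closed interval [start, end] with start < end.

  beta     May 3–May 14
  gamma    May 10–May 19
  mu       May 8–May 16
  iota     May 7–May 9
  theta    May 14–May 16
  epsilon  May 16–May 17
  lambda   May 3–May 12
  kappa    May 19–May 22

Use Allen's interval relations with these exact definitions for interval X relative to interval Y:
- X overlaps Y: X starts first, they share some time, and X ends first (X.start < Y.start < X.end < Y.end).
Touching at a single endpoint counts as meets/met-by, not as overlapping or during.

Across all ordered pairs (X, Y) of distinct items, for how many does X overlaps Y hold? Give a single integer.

6

Checking all 56 ordered pairs for relation 'overlaps'; matching pairs in alphabetical order:
(beta, gamma): beta overlaps gamma ✓
(beta, mu): beta overlaps mu ✓
(iota, mu): iota overlaps mu ✓
(lambda, gamma): lambda overlaps gamma ✓
(lambda, mu): lambda overlaps mu ✓
(mu, gamma): mu overlaps gamma ✓
Count: 6.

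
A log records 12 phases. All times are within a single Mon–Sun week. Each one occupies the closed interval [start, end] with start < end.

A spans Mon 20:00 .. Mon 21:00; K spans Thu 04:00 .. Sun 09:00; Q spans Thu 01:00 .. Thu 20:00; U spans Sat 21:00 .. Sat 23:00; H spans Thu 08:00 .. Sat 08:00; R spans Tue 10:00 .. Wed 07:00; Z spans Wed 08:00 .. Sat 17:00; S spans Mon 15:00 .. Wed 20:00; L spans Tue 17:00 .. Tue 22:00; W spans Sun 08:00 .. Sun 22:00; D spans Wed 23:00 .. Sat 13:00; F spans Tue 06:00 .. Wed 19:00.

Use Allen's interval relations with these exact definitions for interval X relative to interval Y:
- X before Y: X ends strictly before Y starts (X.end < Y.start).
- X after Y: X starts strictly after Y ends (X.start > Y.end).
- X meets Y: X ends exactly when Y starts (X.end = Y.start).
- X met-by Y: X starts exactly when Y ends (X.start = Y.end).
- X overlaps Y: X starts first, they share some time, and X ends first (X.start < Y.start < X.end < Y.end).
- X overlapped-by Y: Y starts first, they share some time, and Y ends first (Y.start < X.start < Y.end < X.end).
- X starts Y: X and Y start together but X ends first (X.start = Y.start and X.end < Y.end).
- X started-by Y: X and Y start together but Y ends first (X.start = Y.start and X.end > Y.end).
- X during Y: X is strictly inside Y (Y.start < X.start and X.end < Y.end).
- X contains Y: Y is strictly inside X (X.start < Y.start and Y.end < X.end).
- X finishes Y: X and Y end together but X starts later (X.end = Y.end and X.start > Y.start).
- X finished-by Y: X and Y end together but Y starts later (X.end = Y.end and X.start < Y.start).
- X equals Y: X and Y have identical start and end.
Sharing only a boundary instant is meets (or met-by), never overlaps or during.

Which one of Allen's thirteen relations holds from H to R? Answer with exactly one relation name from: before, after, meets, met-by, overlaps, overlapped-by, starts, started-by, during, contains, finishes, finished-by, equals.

H = [Thu 08:00, Sat 08:00]; R = [Tue 10:00, Wed 07:00].
Compare endpoints: H.start > R.start, H.start > R.end, H.end > R.start, H.end > R.end.
That pattern is 'after'.

after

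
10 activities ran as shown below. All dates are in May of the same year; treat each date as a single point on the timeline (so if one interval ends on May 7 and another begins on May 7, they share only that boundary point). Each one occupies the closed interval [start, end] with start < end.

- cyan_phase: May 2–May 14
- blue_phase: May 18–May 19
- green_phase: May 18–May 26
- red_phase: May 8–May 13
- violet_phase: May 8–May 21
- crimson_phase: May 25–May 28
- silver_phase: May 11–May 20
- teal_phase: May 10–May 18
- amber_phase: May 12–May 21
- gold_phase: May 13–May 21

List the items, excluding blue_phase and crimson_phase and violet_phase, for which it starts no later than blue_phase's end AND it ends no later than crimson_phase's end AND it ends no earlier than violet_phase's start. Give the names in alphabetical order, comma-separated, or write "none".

amber_phase, cyan_phase, gold_phase, green_phase, red_phase, silver_phase, teal_phase

Conditions: its start is no later than blue_phase's end (X.start <= May 19) AND its end is no later than crimson_phase's end (X.end <= May 28) AND its end is no earlier than violet_phase's start (X.end >= May 8).
amber_phase: start May 12 <= May 19? ✓; end May 21 <= May 28? ✓; end May 21 >= May 8? ✓ → yes.
cyan_phase: start May 2 <= May 19? ✓; end May 14 <= May 28? ✓; end May 14 >= May 8? ✓ → yes.
gold_phase: start May 13 <= May 19? ✓; end May 21 <= May 28? ✓; end May 21 >= May 8? ✓ → yes.
green_phase: start May 18 <= May 19? ✓; end May 26 <= May 28? ✓; end May 26 >= May 8? ✓ → yes.
red_phase: start May 8 <= May 19? ✓; end May 13 <= May 28? ✓; end May 13 >= May 8? ✓ → yes.
silver_phase: start May 11 <= May 19? ✓; end May 20 <= May 28? ✓; end May 20 >= May 8? ✓ → yes.
teal_phase: start May 10 <= May 19? ✓; end May 18 <= May 28? ✓; end May 18 >= May 8? ✓ → yes.
Result: amber_phase, cyan_phase, gold_phase, green_phase, red_phase, silver_phase, teal_phase.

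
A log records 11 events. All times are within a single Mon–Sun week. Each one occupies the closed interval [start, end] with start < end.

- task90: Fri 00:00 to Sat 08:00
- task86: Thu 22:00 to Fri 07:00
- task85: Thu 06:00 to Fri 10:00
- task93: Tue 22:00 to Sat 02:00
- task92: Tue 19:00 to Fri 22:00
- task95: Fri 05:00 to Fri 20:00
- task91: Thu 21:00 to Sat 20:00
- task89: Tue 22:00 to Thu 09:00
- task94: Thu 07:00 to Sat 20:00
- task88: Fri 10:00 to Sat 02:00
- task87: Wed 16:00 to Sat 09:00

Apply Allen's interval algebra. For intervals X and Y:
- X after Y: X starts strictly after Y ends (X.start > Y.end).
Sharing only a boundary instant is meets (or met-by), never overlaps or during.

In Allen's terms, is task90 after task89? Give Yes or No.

task90 = [Fri 00:00, Sat 08:00], task89 = [Tue 22:00, Thu 09:00].
Actual relation of task90 to task89: after.
Asked whether 'after' holds → Yes.

Yes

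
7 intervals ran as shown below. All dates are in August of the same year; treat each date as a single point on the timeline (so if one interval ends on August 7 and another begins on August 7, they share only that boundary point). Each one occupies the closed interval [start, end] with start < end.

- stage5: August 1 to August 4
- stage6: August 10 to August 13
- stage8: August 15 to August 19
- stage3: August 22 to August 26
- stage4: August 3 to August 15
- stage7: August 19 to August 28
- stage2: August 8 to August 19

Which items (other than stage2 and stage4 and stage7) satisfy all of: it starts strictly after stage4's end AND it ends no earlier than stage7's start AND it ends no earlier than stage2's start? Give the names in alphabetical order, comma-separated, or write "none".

Conditions: its start is strictly after stage4's end (X.start > August 15) AND its end is no earlier than stage7's start (X.end >= August 19) AND its end is no earlier than stage2's start (X.end >= August 8).
stage3: start August 22 > August 15? ✓; end August 26 >= August 19? ✓; end August 26 >= August 8? ✓ → yes.
stage5: start August 1 > August 15? ✗; end August 4 >= August 19? ✗; end August 4 >= August 8? ✗ → no.
stage6: start August 10 > August 15? ✗; end August 13 >= August 19? ✗; end August 13 >= August 8? ✓ → no.
stage8: start August 15 > August 15? ✗; end August 19 >= August 19? ✓; end August 19 >= August 8? ✓ → no.
Result: stage3.

stage3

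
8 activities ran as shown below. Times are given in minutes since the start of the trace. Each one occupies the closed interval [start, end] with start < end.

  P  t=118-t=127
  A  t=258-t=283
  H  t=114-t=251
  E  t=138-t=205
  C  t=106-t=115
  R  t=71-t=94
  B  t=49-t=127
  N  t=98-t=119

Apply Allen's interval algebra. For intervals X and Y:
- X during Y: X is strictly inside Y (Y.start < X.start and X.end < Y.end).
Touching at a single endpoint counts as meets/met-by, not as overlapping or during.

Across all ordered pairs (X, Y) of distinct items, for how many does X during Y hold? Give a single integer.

6

Checking all 56 ordered pairs for relation 'during'; matching pairs in alphabetical order:
(C, B): C during B ✓
(C, N): C during N ✓
(E, H): E during H ✓
(N, B): N during B ✓
(P, H): P during H ✓
(R, B): R during B ✓
Count: 6.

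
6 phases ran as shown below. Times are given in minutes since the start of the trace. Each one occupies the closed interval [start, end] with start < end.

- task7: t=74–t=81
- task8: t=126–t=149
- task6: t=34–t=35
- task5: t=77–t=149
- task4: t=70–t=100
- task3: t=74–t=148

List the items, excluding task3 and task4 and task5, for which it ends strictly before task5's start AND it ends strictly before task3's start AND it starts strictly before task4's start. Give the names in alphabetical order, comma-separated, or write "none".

Conditions: its end is strictly before task5's start (X.end < t=77) AND its end is strictly before task3's start (X.end < t=74) AND its start is strictly before task4's start (X.start < t=70).
task6: end t=35 < t=77? ✓; end t=35 < t=74? ✓; start t=34 < t=70? ✓ → yes.
task7: end t=81 < t=77? ✗; end t=81 < t=74? ✗; start t=74 < t=70? ✗ → no.
task8: end t=149 < t=77? ✗; end t=149 < t=74? ✗; start t=126 < t=70? ✗ → no.
Result: task6.

task6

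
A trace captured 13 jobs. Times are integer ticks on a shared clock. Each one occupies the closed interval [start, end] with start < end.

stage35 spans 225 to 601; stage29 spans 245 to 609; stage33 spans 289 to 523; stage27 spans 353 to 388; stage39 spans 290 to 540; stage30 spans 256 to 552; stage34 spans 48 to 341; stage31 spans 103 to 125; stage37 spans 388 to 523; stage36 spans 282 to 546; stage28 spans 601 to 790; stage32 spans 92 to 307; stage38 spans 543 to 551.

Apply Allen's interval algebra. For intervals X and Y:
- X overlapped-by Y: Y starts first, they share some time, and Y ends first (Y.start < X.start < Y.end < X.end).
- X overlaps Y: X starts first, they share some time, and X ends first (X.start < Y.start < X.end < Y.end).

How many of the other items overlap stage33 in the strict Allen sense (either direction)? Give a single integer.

3

Target stage33 = [289, 523].
stage27 [353, 388] → during → no.
stage28 [601, 790] → after → no.
stage29 [245, 609] → contains → no.
stage30 [256, 552] → contains → no.
stage31 [103, 125] → before → no.
stage32 [92, 307] → overlaps → counts.
stage34 [48, 341] → overlaps → counts.
stage35 [225, 601] → contains → no.
stage36 [282, 546] → contains → no.
stage37 [388, 523] → finishes → no.
stage38 [543, 551] → after → no.
stage39 [290, 540] → overlapped-by → counts.
Total: 3.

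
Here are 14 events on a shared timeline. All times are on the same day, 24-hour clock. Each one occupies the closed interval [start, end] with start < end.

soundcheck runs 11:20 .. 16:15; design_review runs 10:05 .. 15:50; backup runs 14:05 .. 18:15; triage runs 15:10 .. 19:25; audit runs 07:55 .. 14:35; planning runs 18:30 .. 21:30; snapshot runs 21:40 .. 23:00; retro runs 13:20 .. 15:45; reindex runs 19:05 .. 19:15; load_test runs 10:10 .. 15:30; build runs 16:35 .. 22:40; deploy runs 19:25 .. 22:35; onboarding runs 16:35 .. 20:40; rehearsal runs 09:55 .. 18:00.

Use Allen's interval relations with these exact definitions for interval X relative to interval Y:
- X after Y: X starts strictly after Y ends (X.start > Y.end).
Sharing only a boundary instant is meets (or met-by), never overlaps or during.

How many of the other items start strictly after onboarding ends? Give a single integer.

Target onboarding = [16:35, 20:40].
audit [07:55, 14:35] → before → no.
backup [14:05, 18:15] → overlaps → no.
build [16:35, 22:40] → started-by → no.
deploy [19:25, 22:35] → overlapped-by → no.
design_review [10:05, 15:50] → before → no.
load_test [10:10, 15:30] → before → no.
planning [18:30, 21:30] → overlapped-by → no.
rehearsal [09:55, 18:00] → overlaps → no.
reindex [19:05, 19:15] → during → no.
retro [13:20, 15:45] → before → no.
snapshot [21:40, 23:00] → after → counts.
soundcheck [11:20, 16:15] → before → no.
triage [15:10, 19:25] → overlaps → no.
Total: 1.

1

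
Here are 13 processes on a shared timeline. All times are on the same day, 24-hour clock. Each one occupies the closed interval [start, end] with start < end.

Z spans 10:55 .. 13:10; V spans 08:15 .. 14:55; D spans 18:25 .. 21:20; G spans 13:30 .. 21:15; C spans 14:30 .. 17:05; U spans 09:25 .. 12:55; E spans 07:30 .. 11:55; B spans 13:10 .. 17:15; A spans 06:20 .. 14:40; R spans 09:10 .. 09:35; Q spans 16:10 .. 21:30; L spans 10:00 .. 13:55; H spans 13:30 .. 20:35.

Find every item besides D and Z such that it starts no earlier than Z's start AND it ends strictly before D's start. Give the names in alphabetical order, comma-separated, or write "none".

B, C

Conditions: its start is no earlier than Z's start (X.start >= 10:55) AND its end is strictly before D's start (X.end < 18:25).
A: start 06:20 >= 10:55? ✗; end 14:40 < 18:25? ✓ → no.
B: start 13:10 >= 10:55? ✓; end 17:15 < 18:25? ✓ → yes.
C: start 14:30 >= 10:55? ✓; end 17:05 < 18:25? ✓ → yes.
E: start 07:30 >= 10:55? ✗; end 11:55 < 18:25? ✓ → no.
G: start 13:30 >= 10:55? ✓; end 21:15 < 18:25? ✗ → no.
H: start 13:30 >= 10:55? ✓; end 20:35 < 18:25? ✗ → no.
L: start 10:00 >= 10:55? ✗; end 13:55 < 18:25? ✓ → no.
Q: start 16:10 >= 10:55? ✓; end 21:30 < 18:25? ✗ → no.
R: start 09:10 >= 10:55? ✗; end 09:35 < 18:25? ✓ → no.
U: start 09:25 >= 10:55? ✗; end 12:55 < 18:25? ✓ → no.
V: start 08:15 >= 10:55? ✗; end 14:55 < 18:25? ✓ → no.
Result: B, C.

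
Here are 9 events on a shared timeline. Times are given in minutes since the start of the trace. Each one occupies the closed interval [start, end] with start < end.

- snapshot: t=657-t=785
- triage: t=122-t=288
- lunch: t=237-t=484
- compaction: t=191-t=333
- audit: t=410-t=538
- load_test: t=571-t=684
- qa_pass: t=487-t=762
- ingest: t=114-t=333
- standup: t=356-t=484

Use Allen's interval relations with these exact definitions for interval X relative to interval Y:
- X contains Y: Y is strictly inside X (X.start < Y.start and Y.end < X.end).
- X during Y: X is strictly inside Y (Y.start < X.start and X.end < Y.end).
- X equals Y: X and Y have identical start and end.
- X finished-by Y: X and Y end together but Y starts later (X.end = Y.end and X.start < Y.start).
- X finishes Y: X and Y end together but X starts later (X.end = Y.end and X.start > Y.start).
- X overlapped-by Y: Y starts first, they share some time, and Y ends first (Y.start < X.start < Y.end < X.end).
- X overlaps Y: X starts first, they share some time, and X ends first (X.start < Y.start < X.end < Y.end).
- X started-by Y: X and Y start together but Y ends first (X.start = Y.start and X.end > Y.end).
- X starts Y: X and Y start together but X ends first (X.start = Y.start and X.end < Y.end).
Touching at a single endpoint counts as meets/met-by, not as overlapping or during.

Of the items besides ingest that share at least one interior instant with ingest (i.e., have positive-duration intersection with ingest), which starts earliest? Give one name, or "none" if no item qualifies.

triage

Target ingest = [t=114, t=333].
audit [t=410, t=538] → after → excluded.
compaction [t=191, t=333] → finishes → candidate.
load_test [t=571, t=684] → after → excluded.
lunch [t=237, t=484] → overlapped-by → candidate.
qa_pass [t=487, t=762] → after → excluded.
snapshot [t=657, t=785] → after → excluded.
standup [t=356, t=484] → after → excluded.
triage [t=122, t=288] → during → candidate.
Among candidates, earliest start is t=122 → triage.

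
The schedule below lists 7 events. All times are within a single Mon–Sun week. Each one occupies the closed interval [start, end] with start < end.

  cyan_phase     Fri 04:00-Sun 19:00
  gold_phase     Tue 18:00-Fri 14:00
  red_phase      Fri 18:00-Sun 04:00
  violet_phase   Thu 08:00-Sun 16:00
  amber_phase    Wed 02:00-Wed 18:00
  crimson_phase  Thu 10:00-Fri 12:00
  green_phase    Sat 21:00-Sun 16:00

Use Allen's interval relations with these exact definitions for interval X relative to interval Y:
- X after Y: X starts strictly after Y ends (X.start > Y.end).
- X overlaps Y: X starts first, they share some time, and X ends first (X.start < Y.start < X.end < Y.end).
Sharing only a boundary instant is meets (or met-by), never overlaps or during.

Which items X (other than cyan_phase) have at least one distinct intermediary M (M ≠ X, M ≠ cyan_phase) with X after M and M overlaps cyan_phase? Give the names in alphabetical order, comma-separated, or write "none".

Target cyan_phase = [Fri 04:00, Sun 19:00].
Intermediaries M with M overlaps cyan_phase: crimson_phase, gold_phase, violet_phase.
Via crimson_phase — items with X after crimson_phase: green_phase, red_phase.
Via gold_phase — items with X after gold_phase: green_phase, red_phase.
Via violet_phase — items with X after violet_phase: none.
Union: green_phase, red_phase.

green_phase, red_phase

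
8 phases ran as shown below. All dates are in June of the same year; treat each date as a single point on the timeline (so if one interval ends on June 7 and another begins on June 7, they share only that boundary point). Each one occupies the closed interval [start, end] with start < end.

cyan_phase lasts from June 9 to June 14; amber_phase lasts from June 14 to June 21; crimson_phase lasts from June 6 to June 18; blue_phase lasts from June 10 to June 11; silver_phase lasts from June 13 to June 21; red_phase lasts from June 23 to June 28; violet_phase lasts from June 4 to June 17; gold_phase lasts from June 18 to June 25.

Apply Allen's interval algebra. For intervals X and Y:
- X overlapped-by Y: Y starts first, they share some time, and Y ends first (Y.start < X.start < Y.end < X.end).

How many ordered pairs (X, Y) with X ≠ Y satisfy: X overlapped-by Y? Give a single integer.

Checking all 56 ordered pairs for relation 'overlapped-by'; matching pairs in alphabetical order:
(amber_phase, crimson_phase): amber_phase overlapped-by crimson_phase ✓
(amber_phase, violet_phase): amber_phase overlapped-by violet_phase ✓
(crimson_phase, violet_phase): crimson_phase overlapped-by violet_phase ✓
(gold_phase, amber_phase): gold_phase overlapped-by amber_phase ✓
(gold_phase, silver_phase): gold_phase overlapped-by silver_phase ✓
(red_phase, gold_phase): red_phase overlapped-by gold_phase ✓
(silver_phase, crimson_phase): silver_phase overlapped-by crimson_phase ✓
(silver_phase, cyan_phase): silver_phase overlapped-by cyan_phase ✓
(silver_phase, violet_phase): silver_phase overlapped-by violet_phase ✓
Count: 9.

9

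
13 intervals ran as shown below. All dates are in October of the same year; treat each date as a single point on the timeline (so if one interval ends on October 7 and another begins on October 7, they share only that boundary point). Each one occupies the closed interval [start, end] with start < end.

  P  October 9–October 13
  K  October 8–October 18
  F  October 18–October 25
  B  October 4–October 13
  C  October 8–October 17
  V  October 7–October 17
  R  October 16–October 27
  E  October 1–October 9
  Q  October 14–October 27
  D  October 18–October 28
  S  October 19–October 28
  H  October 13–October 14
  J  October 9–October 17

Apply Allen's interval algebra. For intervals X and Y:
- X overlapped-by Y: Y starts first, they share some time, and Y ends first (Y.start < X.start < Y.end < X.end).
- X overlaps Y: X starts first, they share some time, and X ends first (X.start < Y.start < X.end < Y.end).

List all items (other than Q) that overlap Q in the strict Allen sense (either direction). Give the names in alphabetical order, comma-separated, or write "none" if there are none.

C, D, J, K, S, V

Target Q = [October 14, October 27].
B [October 4, October 13] → before → no.
C [October 8, October 17] → overlaps → yes.
D [October 18, October 28] → overlapped-by → yes.
E [October 1, October 9] → before → no.
F [October 18, October 25] → during → no.
H [October 13, October 14] → meets → no.
J [October 9, October 17] → overlaps → yes.
K [October 8, October 18] → overlaps → yes.
P [October 9, October 13] → before → no.
R [October 16, October 27] → finishes → no.
S [October 19, October 28] → overlapped-by → yes.
V [October 7, October 17] → overlaps → yes.
Result: C, D, J, K, S, V.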